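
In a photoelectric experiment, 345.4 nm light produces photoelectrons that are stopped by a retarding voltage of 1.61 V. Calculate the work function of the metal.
1.98 eV

The stopping potential gives the maximum kinetic energy: KE_max = eV_s = 1.61 eV

From Einstein's photoelectric equation: KE_max = hc/λ - φ
Rearranging: φ = hc/λ - KE_max

Calculate photon energy:
E_photon = hc/λ = (6.626×10⁻³⁴ J·s)(3×10⁸ m/s) / (345.4×10⁻⁹ m) = 3.5896 eV

Therefore:
φ = 3.5896 - 1.61 = 1.98 eV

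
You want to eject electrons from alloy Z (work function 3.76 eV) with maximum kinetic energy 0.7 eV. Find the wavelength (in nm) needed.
277.99 nm

From Einstein's equation: KE_max = hc/λ - φ

Rearranging for λ:
hc/λ = KE_max + φ
λ = hc/(KE_max + φ)

Required photon energy:
E_photon = KE_max + φ = 0.7 + 3.76 = 4.46 eV

Required wavelength:
λ = hc/E_photon = (6.626×10⁻³⁴)(3×10⁸) / (4.46 × 1.602×10⁻¹⁹)
λ = 277.99 nm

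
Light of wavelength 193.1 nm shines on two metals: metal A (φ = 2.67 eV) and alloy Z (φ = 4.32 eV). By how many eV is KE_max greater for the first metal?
1.6500 eV

Using KE_max = hc/λ - φ for each metal:

Photon energy: E = hc/λ = 6.4207 eV

For metal A (φ₁ = 2.67 eV):
KE₁ = E - φ₁ = 6.4207 - 2.67 = 3.7507 eV

For alloy Z (φ₂ = 4.32 eV):
KE₂ = E - φ₂ = 6.4207 - 4.32 = 2.1007 eV

Difference:
ΔKE = KE₁ - KE₂ = 3.7507 - 2.1007 = 1.6500 eV

Note: The difference equals the difference in work functions: 4.32 - 2.67 = 1.65 eV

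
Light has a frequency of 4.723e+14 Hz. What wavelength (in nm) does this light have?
634.75 nm

Using the wave equation: c = fλ

Solving for wavelength:
λ = c/f = (3×10⁸ m/s) / (4.723e+14 Hz)
λ = 634.75 nm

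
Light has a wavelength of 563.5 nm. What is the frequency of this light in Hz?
5.3202e+14 Hz

Using the wave equation: c = fλ

Solving for frequency:
f = c/λ = (3×10⁸ m/s) / (563.5×10⁻⁹ m)
f = 5.3202e+14 Hz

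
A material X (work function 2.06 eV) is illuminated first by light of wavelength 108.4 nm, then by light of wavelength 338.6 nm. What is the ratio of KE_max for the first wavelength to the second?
5.8549

Using Einstein's equation: KE_max = hc/λ - φ

For λ₁ = 108.4 nm:
E₁ = hc/λ₁ = 11.4377 eV
KE₁ = E₁ - φ = 11.4377 - 2.06 = 9.3777 eV

For λ₂ = 338.6 nm:
E₂ = hc/λ₂ = 3.6617 eV
KE₂ = E₂ - φ = 3.6617 - 2.06 = 1.6017 eV

Ratio: KE₁/KE₂ = 9.3777/1.6017 = 5.8549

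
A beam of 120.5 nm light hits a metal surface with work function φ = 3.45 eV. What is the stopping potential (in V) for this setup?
6.8391 V

The stopping potential V_s satisfies: eV_s = KE_max

First, find KE_max using Einstein's equation:
E_photon = hc/λ = 10.2891 eV
KE_max = E_photon - φ = 10.2891 - 3.45 = 6.8391 eV

Since eV_s = KE_max:
V_s = KE_max/e = 6.8391 V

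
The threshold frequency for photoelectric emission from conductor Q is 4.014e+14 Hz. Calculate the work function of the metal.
1.66 eV

At the threshold frequency, photon energy equals work function:
φ = hf₀

Calculating:
φ = (6.626×10⁻³⁴ J·s)(4.014e+14 Hz)
φ = 1.66 eV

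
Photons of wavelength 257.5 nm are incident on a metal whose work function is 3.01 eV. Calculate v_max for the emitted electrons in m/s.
7.9681e+05 m/s

First, find the maximum kinetic energy:
E_photon = hc/λ = 4.8149 eV
KE_max = E_photon - φ = 4.8149 - 3.01 = 1.8049 eV

Convert to Joules: KE_max = 1.8049 × 1.602×10⁻¹⁹ J = 2.8918e-19 J

Then use KE = ½mv² to find velocity:
v = √(2·KE/m) = √(2 × 2.8918e-19 J / 9.109e-31 kg)
v = 7.9681e+05 m/s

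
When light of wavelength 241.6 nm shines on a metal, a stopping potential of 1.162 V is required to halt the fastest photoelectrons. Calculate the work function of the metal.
3.97 eV

The stopping potential gives the maximum kinetic energy: KE_max = eV_s = 1.162 eV

From Einstein's photoelectric equation: KE_max = hc/λ - φ
Rearranging: φ = hc/λ - KE_max

Calculate photon energy:
E_photon = hc/λ = (6.626×10⁻³⁴ J·s)(3×10⁸ m/s) / (241.6×10⁻⁹ m) = 5.1318 eV

Therefore:
φ = 5.1318 - 1.162 = 3.97 eV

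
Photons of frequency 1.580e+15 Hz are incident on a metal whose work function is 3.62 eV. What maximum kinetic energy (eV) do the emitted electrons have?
2.9144 eV

Using Einstein's photoelectric equation: KE_max = hf - φ

First, calculate the photon energy:
E_photon = hf = (6.626×10⁻³⁴ J·s)(1.580e+15 Hz)
E_photon = 6.5344 eV

Then, the maximum kinetic energy:
KE_max = E_photon - φ = 6.5344 eV - 3.62 eV = 2.9144 eV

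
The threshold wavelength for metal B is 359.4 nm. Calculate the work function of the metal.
3.45 eV

At the threshold wavelength, photon energy equals work function:
φ = hc/λ₀

Calculating:
φ = (6.626×10⁻³⁴ J·s)(3×10⁸ m/s) / (359.4×10⁻⁹ m)
φ = 3.45 eV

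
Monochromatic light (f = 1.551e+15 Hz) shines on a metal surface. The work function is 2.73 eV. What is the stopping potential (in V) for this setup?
3.6844 V

The stopping potential V_s satisfies: eV_s = KE_max

First, find KE_max using Einstein's equation:
E_photon = hf = (6.626×10⁻³⁴ J·s)(1.551e+15 Hz) = 6.4144 eV
KE_max = E_photon - φ = 6.4144 - 2.73 = 3.6844 eV

Since eV_s = KE_max:
V_s = KE_max/e = 3.6844 V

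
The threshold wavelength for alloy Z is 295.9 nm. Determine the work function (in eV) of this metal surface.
4.19 eV

At the threshold wavelength, photon energy equals work function:
φ = hc/λ₀

Calculating:
φ = (6.626×10⁻³⁴ J·s)(3×10⁸ m/s) / (295.9×10⁻⁹ m)
φ = 4.19 eV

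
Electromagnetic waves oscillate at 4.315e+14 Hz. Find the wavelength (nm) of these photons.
694.77 nm

Using the wave equation: c = fλ

Solving for wavelength:
λ = c/f = (3×10⁸ m/s) / (4.315e+14 Hz)
λ = 694.77 nm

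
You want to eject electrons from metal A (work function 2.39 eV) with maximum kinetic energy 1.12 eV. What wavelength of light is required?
353.23 nm

From Einstein's equation: KE_max = hc/λ - φ

Rearranging for λ:
hc/λ = KE_max + φ
λ = hc/(KE_max + φ)

Required photon energy:
E_photon = KE_max + φ = 1.12 + 2.39 = 3.51 eV

Required wavelength:
λ = hc/E_photon = (6.626×10⁻³⁴)(3×10⁸) / (3.51 × 1.602×10⁻¹⁹)
λ = 353.23 nm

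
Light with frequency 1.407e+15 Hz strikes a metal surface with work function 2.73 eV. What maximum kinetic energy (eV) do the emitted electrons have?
3.0889 eV

Using Einstein's photoelectric equation: KE_max = hf - φ

First, calculate the photon energy:
E_photon = hf = (6.626×10⁻³⁴ J·s)(1.407e+15 Hz)
E_photon = 5.8189 eV

Then, the maximum kinetic energy:
KE_max = E_photon - φ = 5.8189 eV - 2.73 eV = 3.0889 eV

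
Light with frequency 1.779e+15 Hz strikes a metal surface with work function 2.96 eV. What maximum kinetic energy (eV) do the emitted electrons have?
4.3974 eV

Using Einstein's photoelectric equation: KE_max = hf - φ

First, calculate the photon energy:
E_photon = hf = (6.626×10⁻³⁴ J·s)(1.779e+15 Hz)
E_photon = 7.3574 eV

Then, the maximum kinetic energy:
KE_max = E_photon - φ = 7.3574 eV - 2.96 eV = 4.3974 eV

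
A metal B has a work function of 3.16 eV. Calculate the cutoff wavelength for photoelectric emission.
392.36 nm

The threshold wavelength is when the photon energy equals the work function:
hc/λ₀ = φ

Solving for λ₀:
λ₀ = hc/φ = (6.626×10⁻³⁴ J·s)(3×10⁸ m/s) / (3.16 eV × 1.602×10⁻¹⁹ J/eV)
λ₀ = 392.36 nm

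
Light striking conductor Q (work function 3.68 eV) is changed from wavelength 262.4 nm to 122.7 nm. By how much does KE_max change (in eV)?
5.3797 eV

Using Einstein's equation: KE_max = hc/λ - φ

For λ₁ = 262.4 nm:
KE₁ = hc/λ₁ - φ = 4.7250 - 3.68 = 1.0450 eV

For λ₂ = 122.7 nm:
KE₂ = hc/λ₂ - φ = 10.1047 - 3.68 = 6.4247 eV

Change in KE:
ΔKE = KE₂ - KE₁ = 6.4247 - 1.0450 = 5.3797 eV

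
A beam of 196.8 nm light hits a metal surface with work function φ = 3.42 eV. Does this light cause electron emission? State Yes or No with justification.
Yes

For photoemission, the photon energy must exceed the work function.

Photon energy: E = hc/λ = 6.3000 eV
Work function: φ = 3.42 eV

Since E_photon (6.3000 eV) > φ (3.42 eV), photoemission WILL occur.
The threshold wavelength is λ₀ = hc/φ = 362.5 nm.
Since 196.8 nm < 362.5 nm, the light has sufficient energy.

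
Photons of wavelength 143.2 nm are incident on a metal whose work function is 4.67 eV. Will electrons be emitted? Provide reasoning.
Yes

For photoemission, the photon energy must exceed the work function.

Photon energy: E = hc/λ = 8.6581 eV
Work function: φ = 4.67 eV

Since E_photon (8.6581 eV) > φ (4.67 eV), photoemission WILL occur.
The threshold wavelength is λ₀ = hc/φ = 265.5 nm.
Since 143.2 nm < 265.5 nm, the light has sufficient energy.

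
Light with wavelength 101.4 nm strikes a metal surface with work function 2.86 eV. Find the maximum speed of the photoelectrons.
1.8152e+06 m/s

First, find the maximum kinetic energy:
E_photon = hc/λ = 12.2272 eV
KE_max = E_photon - φ = 12.2272 - 2.86 = 9.3672 eV

Convert to Joules: KE_max = 9.3672 × 1.602×10⁻¹⁹ J = 1.5008e-18 J

Then use KE = ½mv² to find velocity:
v = √(2·KE/m) = √(2 × 1.5008e-18 J / 9.109e-31 kg)
v = 1.8152e+06 m/s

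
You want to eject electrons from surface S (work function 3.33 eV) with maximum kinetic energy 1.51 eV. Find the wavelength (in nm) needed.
256.17 nm

From Einstein's equation: KE_max = hc/λ - φ

Rearranging for λ:
hc/λ = KE_max + φ
λ = hc/(KE_max + φ)

Required photon energy:
E_photon = KE_max + φ = 1.51 + 3.33 = 4.84 eV

Required wavelength:
λ = hc/E_photon = (6.626×10⁻³⁴)(3×10⁸) / (4.84 × 1.602×10⁻¹⁹)
λ = 256.17 nm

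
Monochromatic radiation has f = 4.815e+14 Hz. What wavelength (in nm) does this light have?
622.62 nm

Using the wave equation: c = fλ

Solving for wavelength:
λ = c/f = (3×10⁸ m/s) / (4.815e+14 Hz)
λ = 622.62 nm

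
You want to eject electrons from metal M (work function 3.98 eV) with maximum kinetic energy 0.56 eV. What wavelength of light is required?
273.09 nm

From Einstein's equation: KE_max = hc/λ - φ

Rearranging for λ:
hc/λ = KE_max + φ
λ = hc/(KE_max + φ)

Required photon energy:
E_photon = KE_max + φ = 0.56 + 3.98 = 4.54 eV

Required wavelength:
λ = hc/E_photon = (6.626×10⁻³⁴)(3×10⁸) / (4.54 × 1.602×10⁻¹⁹)
λ = 273.09 nm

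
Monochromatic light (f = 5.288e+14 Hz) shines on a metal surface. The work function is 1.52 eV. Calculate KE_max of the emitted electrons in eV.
0.6669 eV

Using Einstein's photoelectric equation: KE_max = hf - φ

First, calculate the photon energy:
E_photon = hf = (6.626×10⁻³⁴ J·s)(5.288e+14 Hz)
E_photon = 2.1869 eV

Then, the maximum kinetic energy:
KE_max = E_photon - φ = 2.1869 eV - 1.52 eV = 0.6669 eV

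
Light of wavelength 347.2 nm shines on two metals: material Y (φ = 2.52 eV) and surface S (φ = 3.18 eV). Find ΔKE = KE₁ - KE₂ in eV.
0.6600 eV

Using KE_max = hc/λ - φ for each metal:

Photon energy: E = hc/λ = 3.5710 eV

For material Y (φ₁ = 2.52 eV):
KE₁ = E - φ₁ = 3.5710 - 2.52 = 1.0510 eV

For surface S (φ₂ = 3.18 eV):
KE₂ = E - φ₂ = 3.5710 - 3.18 = 0.3910 eV

Difference:
ΔKE = KE₁ - KE₂ = 1.0510 - 0.3910 = 0.6600 eV

Note: The difference equals the difference in work functions: 3.18 - 2.52 = 0.66 eV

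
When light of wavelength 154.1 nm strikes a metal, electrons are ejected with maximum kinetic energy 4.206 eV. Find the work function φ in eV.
3.84 eV

From Einstein's photoelectric equation: KE_max = hf - φ = hc/λ - φ

Rearranging for φ:
φ = hc/λ - KE_max

Calculate photon energy:
E_photon = hc/λ = 8.0457 eV

Therefore:
φ = 8.0457 - 4.206 = 3.84 eV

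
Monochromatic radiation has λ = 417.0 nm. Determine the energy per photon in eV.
2.9732 eV

Using E = hf = hc/λ:

E = hc/λ = (6.626×10⁻³⁴ J·s)(3×10⁸ m/s) / (417.0×10⁻⁹ m)
E = 2.9732 eV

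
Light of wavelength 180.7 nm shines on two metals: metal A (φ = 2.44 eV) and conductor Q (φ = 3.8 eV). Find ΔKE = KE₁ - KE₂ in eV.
1.3600 eV

Using KE_max = hc/λ - φ for each metal:

Photon energy: E = hc/λ = 6.8613 eV

For metal A (φ₁ = 2.44 eV):
KE₁ = E - φ₁ = 6.8613 - 2.44 = 4.4213 eV

For conductor Q (φ₂ = 3.8 eV):
KE₂ = E - φ₂ = 6.8613 - 3.8 = 3.0613 eV

Difference:
ΔKE = KE₁ - KE₂ = 4.4213 - 3.0613 = 1.3600 eV

Note: The difference equals the difference in work functions: 3.8 - 2.44 = 1.36 eV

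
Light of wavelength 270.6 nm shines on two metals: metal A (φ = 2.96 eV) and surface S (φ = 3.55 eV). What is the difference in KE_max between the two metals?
0.5900 eV

Using KE_max = hc/λ - φ for each metal:

Photon energy: E = hc/λ = 4.5818 eV

For metal A (φ₁ = 2.96 eV):
KE₁ = E - φ₁ = 4.5818 - 2.96 = 1.6218 eV

For surface S (φ₂ = 3.55 eV):
KE₂ = E - φ₂ = 4.5818 - 3.55 = 1.0318 eV

Difference:
ΔKE = KE₁ - KE₂ = 1.6218 - 1.0318 = 0.5900 eV

Note: The difference equals the difference in work functions: 3.55 - 2.96 = 0.59 eV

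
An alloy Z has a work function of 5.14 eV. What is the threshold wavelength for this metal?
241.21 nm

The threshold wavelength is when the photon energy equals the work function:
hc/λ₀ = φ

Solving for λ₀:
λ₀ = hc/φ = (6.626×10⁻³⁴ J·s)(3×10⁸ m/s) / (5.14 eV × 1.602×10⁻¹⁹ J/eV)
λ₀ = 241.21 nm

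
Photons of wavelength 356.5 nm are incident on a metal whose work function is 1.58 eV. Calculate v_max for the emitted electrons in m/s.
8.1706e+05 m/s

First, find the maximum kinetic energy:
E_photon = hc/λ = 3.4778 eV
KE_max = E_photon - φ = 3.4778 - 1.58 = 1.8978 eV

Convert to Joules: KE_max = 1.8978 × 1.602×10⁻¹⁹ J = 3.0406e-19 J

Then use KE = ½mv² to find velocity:
v = √(2·KE/m) = √(2 × 3.0406e-19 J / 9.109e-31 kg)
v = 8.1706e+05 m/s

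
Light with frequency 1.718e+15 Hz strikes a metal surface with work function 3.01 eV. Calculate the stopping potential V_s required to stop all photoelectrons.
4.0951 V

The stopping potential V_s satisfies: eV_s = KE_max

First, find KE_max using Einstein's equation:
E_photon = hf = (6.626×10⁻³⁴ J·s)(1.718e+15 Hz) = 7.1051 eV
KE_max = E_photon - φ = 7.1051 - 3.01 = 4.0951 eV

Since eV_s = KE_max:
V_s = KE_max/e = 4.0951 V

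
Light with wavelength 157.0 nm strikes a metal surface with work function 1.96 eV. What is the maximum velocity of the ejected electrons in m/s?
1.4451e+06 m/s

First, find the maximum kinetic energy:
E_photon = hc/λ = 7.8971 eV
KE_max = E_photon - φ = 7.8971 - 1.96 = 5.9371 eV

Convert to Joules: KE_max = 5.9371 × 1.602×10⁻¹⁹ J = 9.5123e-19 J

Then use KE = ½mv² to find velocity:
v = √(2·KE/m) = √(2 × 9.5123e-19 J / 9.109e-31 kg)
v = 1.4451e+06 m/s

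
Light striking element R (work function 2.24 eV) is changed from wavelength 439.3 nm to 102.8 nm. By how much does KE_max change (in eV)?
9.2384 eV

Using Einstein's equation: KE_max = hc/λ - φ

For λ₁ = 439.3 nm:
KE₁ = hc/λ₁ - φ = 2.8223 - 2.24 = 0.5823 eV

For λ₂ = 102.8 nm:
KE₂ = hc/λ₂ - φ = 12.0607 - 2.24 = 9.8207 eV

Change in KE:
ΔKE = KE₂ - KE₁ = 9.8207 - 0.5823 = 9.2384 eV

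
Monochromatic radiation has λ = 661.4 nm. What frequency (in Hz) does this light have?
4.5327e+14 Hz

Using the wave equation: c = fλ

Solving for frequency:
f = c/λ = (3×10⁸ m/s) / (661.4×10⁻⁹ m)
f = 4.5327e+14 Hz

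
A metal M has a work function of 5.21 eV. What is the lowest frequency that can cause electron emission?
1.2598e+15 Hz

The threshold frequency is when the photon energy equals the work function:
hf₀ = φ

Solving for f₀:
f₀ = φ/h = (5.21 eV × 1.602×10⁻¹⁹ J/eV) / (6.626×10⁻³⁴ J·s)
f₀ = 1.2598e+15 Hz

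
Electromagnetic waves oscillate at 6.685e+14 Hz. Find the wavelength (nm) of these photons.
448.46 nm

Using the wave equation: c = fλ

Solving for wavelength:
λ = c/f = (3×10⁸ m/s) / (6.685e+14 Hz)
λ = 448.46 nm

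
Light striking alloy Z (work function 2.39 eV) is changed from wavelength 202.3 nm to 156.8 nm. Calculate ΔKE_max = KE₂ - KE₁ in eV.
1.7784 eV

Using Einstein's equation: KE_max = hc/λ - φ

For λ₁ = 202.3 nm:
KE₁ = hc/λ₁ - φ = 6.1287 - 2.39 = 3.7387 eV

For λ₂ = 156.8 nm:
KE₂ = hc/λ₂ - φ = 7.9072 - 2.39 = 5.5172 eV

Change in KE:
ΔKE = KE₂ - KE₁ = 5.5172 - 3.7387 = 1.7784 eV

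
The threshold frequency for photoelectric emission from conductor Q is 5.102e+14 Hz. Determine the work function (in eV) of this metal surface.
2.11 eV

At the threshold frequency, photon energy equals work function:
φ = hf₀

Calculating:
φ = (6.626×10⁻³⁴ J·s)(5.102e+14 Hz)
φ = 2.11 eV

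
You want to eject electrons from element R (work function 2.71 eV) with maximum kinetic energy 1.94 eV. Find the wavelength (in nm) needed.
266.63 nm

From Einstein's equation: KE_max = hc/λ - φ

Rearranging for λ:
hc/λ = KE_max + φ
λ = hc/(KE_max + φ)

Required photon energy:
E_photon = KE_max + φ = 1.94 + 2.71 = 4.65 eV

Required wavelength:
λ = hc/E_photon = (6.626×10⁻³⁴)(3×10⁸) / (4.65 × 1.602×10⁻¹⁹)
λ = 266.63 nm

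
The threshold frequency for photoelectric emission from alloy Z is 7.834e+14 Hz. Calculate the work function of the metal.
3.24 eV

At the threshold frequency, photon energy equals work function:
φ = hf₀

Calculating:
φ = (6.626×10⁻³⁴ J·s)(7.834e+14 Hz)
φ = 3.24 eV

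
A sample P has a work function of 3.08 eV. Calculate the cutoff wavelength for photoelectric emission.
402.55 nm

The threshold wavelength is when the photon energy equals the work function:
hc/λ₀ = φ

Solving for λ₀:
λ₀ = hc/φ = (6.626×10⁻³⁴ J·s)(3×10⁸ m/s) / (3.08 eV × 1.602×10⁻¹⁹ J/eV)
λ₀ = 402.55 nm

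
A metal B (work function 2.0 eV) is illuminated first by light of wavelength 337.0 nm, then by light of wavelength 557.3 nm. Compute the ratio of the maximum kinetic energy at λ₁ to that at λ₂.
7.4714

Using Einstein's equation: KE_max = hc/λ - φ

For λ₁ = 337.0 nm:
E₁ = hc/λ₁ = 3.6791 eV
KE₁ = E₁ - φ = 3.6791 - 2.0 = 1.6791 eV

For λ₂ = 557.3 nm:
E₂ = hc/λ₂ = 2.2247 eV
KE₂ = E₂ - φ = 2.2247 - 2.0 = 0.2247 eV

Ratio: KE₁/KE₂ = 1.6791/0.2247 = 7.4714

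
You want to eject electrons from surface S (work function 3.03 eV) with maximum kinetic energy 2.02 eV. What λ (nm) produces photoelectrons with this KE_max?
245.51 nm

From Einstein's equation: KE_max = hc/λ - φ

Rearranging for λ:
hc/λ = KE_max + φ
λ = hc/(KE_max + φ)

Required photon energy:
E_photon = KE_max + φ = 2.02 + 3.03 = 5.05 eV

Required wavelength:
λ = hc/E_photon = (6.626×10⁻³⁴)(3×10⁸) / (5.05 × 1.602×10⁻¹⁹)
λ = 245.51 nm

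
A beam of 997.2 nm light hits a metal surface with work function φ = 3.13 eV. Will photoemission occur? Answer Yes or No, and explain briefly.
No

For photoemission, the photon energy must exceed the work function.

Photon energy: E = hc/λ = 1.2433 eV
Work function: φ = 3.13 eV

Since E_photon (1.2433 eV) < φ (3.13 eV), photoemission will NOT occur.
The threshold wavelength is λ₀ = hc/φ = 396.1 nm.
Since 997.2 nm > 396.1 nm, the photons lack sufficient energy.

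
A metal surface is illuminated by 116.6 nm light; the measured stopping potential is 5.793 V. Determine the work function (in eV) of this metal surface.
4.84 eV

The stopping potential gives the maximum kinetic energy: KE_max = eV_s = 5.793 eV

From Einstein's photoelectric equation: KE_max = hc/λ - φ
Rearranging: φ = hc/λ - KE_max

Calculate photon energy:
E_photon = hc/λ = (6.626×10⁻³⁴ J·s)(3×10⁸ m/s) / (116.6×10⁻⁹ m) = 10.6333 eV

Therefore:
φ = 10.6333 - 5.793 = 4.84 eV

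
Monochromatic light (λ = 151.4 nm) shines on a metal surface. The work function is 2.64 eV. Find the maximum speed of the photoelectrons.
1.3971e+06 m/s

First, find the maximum kinetic energy:
E_photon = hc/λ = 8.1892 eV
KE_max = E_photon - φ = 8.1892 - 2.64 = 5.5492 eV

Convert to Joules: KE_max = 5.5492 × 1.602×10⁻¹⁹ J = 8.8908e-19 J

Then use KE = ½mv² to find velocity:
v = √(2·KE/m) = √(2 × 8.8908e-19 J / 9.109e-31 kg)
v = 1.3971e+06 m/s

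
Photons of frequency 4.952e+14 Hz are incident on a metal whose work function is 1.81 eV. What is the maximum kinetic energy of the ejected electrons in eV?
0.2380 eV

Using Einstein's photoelectric equation: KE_max = hf - φ

First, calculate the photon energy:
E_photon = hf = (6.626×10⁻³⁴ J·s)(4.952e+14 Hz)
E_photon = 2.0480 eV

Then, the maximum kinetic energy:
KE_max = E_photon - φ = 2.0480 eV - 1.81 eV = 0.2380 eV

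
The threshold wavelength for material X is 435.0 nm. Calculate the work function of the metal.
2.85 eV

At the threshold wavelength, photon energy equals work function:
φ = hc/λ₀

Calculating:
φ = (6.626×10⁻³⁴ J·s)(3×10⁸ m/s) / (435.0×10⁻⁹ m)
φ = 2.85 eV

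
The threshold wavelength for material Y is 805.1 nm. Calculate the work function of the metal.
1.54 eV

At the threshold wavelength, photon energy equals work function:
φ = hc/λ₀

Calculating:
φ = (6.626×10⁻³⁴ J·s)(3×10⁸ m/s) / (805.1×10⁻⁹ m)
φ = 1.54 eV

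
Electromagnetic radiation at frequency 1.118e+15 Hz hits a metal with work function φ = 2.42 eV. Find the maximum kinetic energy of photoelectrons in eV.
2.2037 eV

Using Einstein's photoelectric equation: KE_max = hf - φ

First, calculate the photon energy:
E_photon = hf = (6.626×10⁻³⁴ J·s)(1.118e+15 Hz)
E_photon = 4.6237 eV

Then, the maximum kinetic energy:
KE_max = E_photon - φ = 4.6237 eV - 2.42 eV = 2.2037 eV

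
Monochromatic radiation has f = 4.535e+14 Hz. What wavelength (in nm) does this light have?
661.06 nm

Using the wave equation: c = fλ

Solving for wavelength:
λ = c/f = (3×10⁸ m/s) / (4.535e+14 Hz)
λ = 661.06 nm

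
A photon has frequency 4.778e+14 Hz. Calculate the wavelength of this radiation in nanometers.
627.44 nm

Using the wave equation: c = fλ

Solving for wavelength:
λ = c/f = (3×10⁸ m/s) / (4.778e+14 Hz)
λ = 627.44 nm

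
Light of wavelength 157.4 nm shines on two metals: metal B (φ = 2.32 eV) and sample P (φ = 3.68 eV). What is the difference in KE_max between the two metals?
1.3600 eV

Using KE_max = hc/λ - φ for each metal:

Photon energy: E = hc/λ = 7.8770 eV

For metal B (φ₁ = 2.32 eV):
KE₁ = E - φ₁ = 7.8770 - 2.32 = 5.5570 eV

For sample P (φ₂ = 3.68 eV):
KE₂ = E - φ₂ = 7.8770 - 3.68 = 4.1970 eV

Difference:
ΔKE = KE₁ - KE₂ = 5.5570 - 4.1970 = 1.3600 eV

Note: The difference equals the difference in work functions: 3.68 - 2.32 = 1.36 eV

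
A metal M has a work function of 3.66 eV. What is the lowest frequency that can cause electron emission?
8.8498e+14 Hz

The threshold frequency is when the photon energy equals the work function:
hf₀ = φ

Solving for f₀:
f₀ = φ/h = (3.66 eV × 1.602×10⁻¹⁹ J/eV) / (6.626×10⁻³⁴ J·s)
f₀ = 8.8498e+14 Hz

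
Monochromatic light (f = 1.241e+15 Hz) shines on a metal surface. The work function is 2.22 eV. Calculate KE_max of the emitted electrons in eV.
2.9124 eV

Using Einstein's photoelectric equation: KE_max = hf - φ

First, calculate the photon energy:
E_photon = hf = (6.626×10⁻³⁴ J·s)(1.241e+15 Hz)
E_photon = 5.1324 eV

Then, the maximum kinetic energy:
KE_max = E_photon - φ = 5.1324 eV - 2.22 eV = 2.9124 eV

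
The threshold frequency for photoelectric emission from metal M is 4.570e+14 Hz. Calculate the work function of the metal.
1.89 eV

At the threshold frequency, photon energy equals work function:
φ = hf₀

Calculating:
φ = (6.626×10⁻³⁴ J·s)(4.570e+14 Hz)
φ = 1.89 eV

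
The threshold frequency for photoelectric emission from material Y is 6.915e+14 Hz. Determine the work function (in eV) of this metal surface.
2.86 eV

At the threshold frequency, photon energy equals work function:
φ = hf₀

Calculating:
φ = (6.626×10⁻³⁴ J·s)(6.915e+14 Hz)
φ = 2.86 eV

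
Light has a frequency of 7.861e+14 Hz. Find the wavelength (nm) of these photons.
381.37 nm

Using the wave equation: c = fλ

Solving for wavelength:
λ = c/f = (3×10⁸ m/s) / (7.861e+14 Hz)
λ = 381.37 nm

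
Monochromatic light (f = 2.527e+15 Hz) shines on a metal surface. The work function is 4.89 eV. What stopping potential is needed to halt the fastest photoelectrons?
5.5608 V

The stopping potential V_s satisfies: eV_s = KE_max

First, find KE_max using Einstein's equation:
E_photon = hf = (6.626×10⁻³⁴ J·s)(2.527e+15 Hz) = 10.4508 eV
KE_max = E_photon - φ = 10.4508 - 4.89 = 5.5608 eV

Since eV_s = KE_max:
V_s = KE_max/e = 5.5608 V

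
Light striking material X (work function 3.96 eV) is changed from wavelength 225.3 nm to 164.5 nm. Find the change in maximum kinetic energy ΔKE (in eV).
2.0340 eV

Using Einstein's equation: KE_max = hc/λ - φ

For λ₁ = 225.3 nm:
KE₁ = hc/λ₁ - φ = 5.5031 - 3.96 = 1.5431 eV

For λ₂ = 164.5 nm:
KE₂ = hc/λ₂ - φ = 7.5370 - 3.96 = 3.5770 eV

Change in KE:
ΔKE = KE₂ - KE₁ = 3.5770 - 1.5431 = 2.0340 eV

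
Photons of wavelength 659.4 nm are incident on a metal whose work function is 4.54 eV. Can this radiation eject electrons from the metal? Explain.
No

For photoemission, the photon energy must exceed the work function.

Photon energy: E = hc/λ = 1.8803 eV
Work function: φ = 4.54 eV

Since E_photon (1.8803 eV) < φ (4.54 eV), photoemission will NOT occur.
The threshold wavelength is λ₀ = hc/φ = 273.1 nm.
Since 659.4 nm > 273.1 nm, the photons lack sufficient energy.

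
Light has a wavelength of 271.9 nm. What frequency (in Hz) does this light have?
1.1026e+15 Hz

Using the wave equation: c = fλ

Solving for frequency:
f = c/λ = (3×10⁸ m/s) / (271.9×10⁻⁹ m)
f = 1.1026e+15 Hz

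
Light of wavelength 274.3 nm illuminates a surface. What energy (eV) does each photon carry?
4.5200 eV

Using E = hf = hc/λ:

E = hc/λ = (6.626×10⁻³⁴ J·s)(3×10⁸ m/s) / (274.3×10⁻⁹ m)
E = 4.5200 eV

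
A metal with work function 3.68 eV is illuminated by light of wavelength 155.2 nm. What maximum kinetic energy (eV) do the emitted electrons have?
4.3087 eV

Using Einstein's photoelectric equation: KE_max = hf - φ = hc/λ - φ

First, calculate the photon energy:
E_photon = hc/λ = (6.626×10⁻³⁴ J·s)(3×10⁸ m/s) / (155.2×10⁻⁹ m)
E_photon = 7.9887 eV

Then, the maximum kinetic energy:
KE_max = E_photon - φ = 7.9887 eV - 3.68 eV = 4.3087 eV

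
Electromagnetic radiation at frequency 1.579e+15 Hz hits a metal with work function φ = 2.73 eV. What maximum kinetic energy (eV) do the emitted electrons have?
3.8002 eV

Using Einstein's photoelectric equation: KE_max = hf - φ

First, calculate the photon energy:
E_photon = hf = (6.626×10⁻³⁴ J·s)(1.579e+15 Hz)
E_photon = 6.5302 eV

Then, the maximum kinetic energy:
KE_max = E_photon - φ = 6.5302 eV - 2.73 eV = 3.8002 eV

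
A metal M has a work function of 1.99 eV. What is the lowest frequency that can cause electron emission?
4.8118e+14 Hz

The threshold frequency is when the photon energy equals the work function:
hf₀ = φ

Solving for f₀:
f₀ = φ/h = (1.99 eV × 1.602×10⁻¹⁹ J/eV) / (6.626×10⁻³⁴ J·s)
f₀ = 4.8118e+14 Hz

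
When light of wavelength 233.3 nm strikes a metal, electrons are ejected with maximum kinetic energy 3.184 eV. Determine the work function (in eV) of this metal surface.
2.13 eV

From Einstein's photoelectric equation: KE_max = hf - φ = hc/λ - φ

Rearranging for φ:
φ = hc/λ - KE_max

Calculate photon energy:
E_photon = hc/λ = 5.3144 eV

Therefore:
φ = 5.3144 - 3.184 = 2.13 eV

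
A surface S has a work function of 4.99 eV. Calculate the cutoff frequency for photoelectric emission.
1.2066e+15 Hz

The threshold frequency is when the photon energy equals the work function:
hf₀ = φ

Solving for f₀:
f₀ = φ/h = (4.99 eV × 1.602×10⁻¹⁹ J/eV) / (6.626×10⁻³⁴ J·s)
f₀ = 1.2066e+15 Hz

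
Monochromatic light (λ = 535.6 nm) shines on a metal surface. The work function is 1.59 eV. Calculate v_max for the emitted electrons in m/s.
5.0496e+05 m/s

First, find the maximum kinetic energy:
E_photon = hc/λ = 2.3149 eV
KE_max = E_photon - φ = 2.3149 - 1.59 = 0.7249 eV

Convert to Joules: KE_max = 0.7249 × 1.602×10⁻¹⁹ J = 1.1614e-19 J

Then use KE = ½mv² to find velocity:
v = √(2·KE/m) = √(2 × 1.1614e-19 J / 9.109e-31 kg)
v = 5.0496e+05 m/s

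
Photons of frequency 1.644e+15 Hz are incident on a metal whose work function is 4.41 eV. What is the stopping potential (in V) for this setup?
2.3890 V

The stopping potential V_s satisfies: eV_s = KE_max

First, find KE_max using Einstein's equation:
E_photon = hf = (6.626×10⁻³⁴ J·s)(1.644e+15 Hz) = 6.7990 eV
KE_max = E_photon - φ = 6.7990 - 4.41 = 2.3890 eV

Since eV_s = KE_max:
V_s = KE_max/e = 2.3890 V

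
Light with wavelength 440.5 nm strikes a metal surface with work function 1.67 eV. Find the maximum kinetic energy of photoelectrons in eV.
1.1446 eV

Using Einstein's photoelectric equation: KE_max = hf - φ = hc/λ - φ

First, calculate the photon energy:
E_photon = hc/λ = (6.626×10⁻³⁴ J·s)(3×10⁸ m/s) / (440.5×10⁻⁹ m)
E_photon = 2.8146 eV

Then, the maximum kinetic energy:
KE_max = E_photon - φ = 2.8146 eV - 1.67 eV = 1.1446 eV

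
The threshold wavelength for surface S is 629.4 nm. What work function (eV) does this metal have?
1.97 eV

At the threshold wavelength, photon energy equals work function:
φ = hc/λ₀

Calculating:
φ = (6.626×10⁻³⁴ J·s)(3×10⁸ m/s) / (629.4×10⁻⁹ m)
φ = 1.97 eV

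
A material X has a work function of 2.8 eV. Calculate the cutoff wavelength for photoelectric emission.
442.80 nm

The threshold wavelength is when the photon energy equals the work function:
hc/λ₀ = φ

Solving for λ₀:
λ₀ = hc/φ = (6.626×10⁻³⁴ J·s)(3×10⁸ m/s) / (2.8 eV × 1.602×10⁻¹⁹ J/eV)
λ₀ = 442.80 nm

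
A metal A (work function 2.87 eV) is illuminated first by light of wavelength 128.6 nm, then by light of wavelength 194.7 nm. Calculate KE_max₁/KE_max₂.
1.9357

Using Einstein's equation: KE_max = hc/λ - φ

For λ₁ = 128.6 nm:
E₁ = hc/λ₁ = 9.6411 eV
KE₁ = E₁ - φ = 9.6411 - 2.87 = 6.7711 eV

For λ₂ = 194.7 nm:
E₂ = hc/λ₂ = 6.3680 eV
KE₂ = E₂ - φ = 6.3680 - 2.87 = 3.4980 eV

Ratio: KE₁/KE₂ = 6.7711/3.4980 = 1.9357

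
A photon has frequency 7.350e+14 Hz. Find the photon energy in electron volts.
3.0397 eV

Using E = hf:

E = hf = (6.626×10⁻³⁴ J·s)(7.350e+14 Hz)
E = 3.0397 eV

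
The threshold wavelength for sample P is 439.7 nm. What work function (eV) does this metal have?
2.82 eV

At the threshold wavelength, photon energy equals work function:
φ = hc/λ₀

Calculating:
φ = (6.626×10⁻³⁴ J·s)(3×10⁸ m/s) / (439.7×10⁻⁹ m)
φ = 2.82 eV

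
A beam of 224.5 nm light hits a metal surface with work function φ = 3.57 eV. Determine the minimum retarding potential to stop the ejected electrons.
1.9527 V

The stopping potential V_s satisfies: eV_s = KE_max

First, find KE_max using Einstein's equation:
E_photon = hc/λ = 5.5227 eV
KE_max = E_photon - φ = 5.5227 - 3.57 = 1.9527 eV

Since eV_s = KE_max:
V_s = KE_max/e = 1.9527 V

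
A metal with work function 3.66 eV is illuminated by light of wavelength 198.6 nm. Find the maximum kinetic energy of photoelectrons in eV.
2.5829 eV

Using Einstein's photoelectric equation: KE_max = hf - φ = hc/λ - φ

First, calculate the photon energy:
E_photon = hc/λ = (6.626×10⁻³⁴ J·s)(3×10⁸ m/s) / (198.6×10⁻⁹ m)
E_photon = 6.2429 eV

Then, the maximum kinetic energy:
KE_max = E_photon - φ = 6.2429 eV - 3.66 eV = 2.5829 eV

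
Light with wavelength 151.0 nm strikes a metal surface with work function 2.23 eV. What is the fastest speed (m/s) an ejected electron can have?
1.4505e+06 m/s

First, find the maximum kinetic energy:
E_photon = hc/λ = 8.2109 eV
KE_max = E_photon - φ = 8.2109 - 2.23 = 5.9809 eV

Convert to Joules: KE_max = 5.9809 × 1.602×10⁻¹⁹ J = 9.5824e-19 J

Then use KE = ½mv² to find velocity:
v = √(2·KE/m) = √(2 × 9.5824e-19 J / 9.109e-31 kg)
v = 1.4505e+06 m/s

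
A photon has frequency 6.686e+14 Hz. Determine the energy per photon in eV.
2.7651 eV

Using E = hf:

E = hf = (6.626×10⁻³⁴ J·s)(6.686e+14 Hz)
E = 2.7651 eV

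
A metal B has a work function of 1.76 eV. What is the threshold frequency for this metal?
4.2557e+14 Hz

The threshold frequency is when the photon energy equals the work function:
hf₀ = φ

Solving for f₀:
f₀ = φ/h = (1.76 eV × 1.602×10⁻¹⁹ J/eV) / (6.626×10⁻³⁴ J·s)
f₀ = 4.2557e+14 Hz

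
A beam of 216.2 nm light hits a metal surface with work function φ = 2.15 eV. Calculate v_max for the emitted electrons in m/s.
1.1229e+06 m/s

First, find the maximum kinetic energy:
E_photon = hc/λ = 5.7347 eV
KE_max = E_photon - φ = 5.7347 - 2.15 = 3.5847 eV

Convert to Joules: KE_max = 3.5847 × 1.602×10⁻¹⁹ J = 5.7433e-19 J

Then use KE = ½mv² to find velocity:
v = √(2·KE/m) = √(2 × 5.7433e-19 J / 9.109e-31 kg)
v = 1.1229e+06 m/s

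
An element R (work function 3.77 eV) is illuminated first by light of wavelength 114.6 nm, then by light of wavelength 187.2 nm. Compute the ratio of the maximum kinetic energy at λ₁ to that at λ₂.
2.4706

Using Einstein's equation: KE_max = hc/λ - φ

For λ₁ = 114.6 nm:
E₁ = hc/λ₁ = 10.8189 eV
KE₁ = E₁ - φ = 10.8189 - 3.77 = 7.0489 eV

For λ₂ = 187.2 nm:
E₂ = hc/λ₂ = 6.6231 eV
KE₂ = E₂ - φ = 6.6231 - 3.77 = 2.8531 eV

Ratio: KE₁/KE₂ = 7.0489/2.8531 = 2.4706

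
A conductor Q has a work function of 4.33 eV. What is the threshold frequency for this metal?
1.0470e+15 Hz

The threshold frequency is when the photon energy equals the work function:
hf₀ = φ

Solving for f₀:
f₀ = φ/h = (4.33 eV × 1.602×10⁻¹⁹ J/eV) / (6.626×10⁻³⁴ J·s)
f₀ = 1.0470e+15 Hz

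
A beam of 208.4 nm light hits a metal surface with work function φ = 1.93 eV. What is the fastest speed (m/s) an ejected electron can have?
1.1891e+06 m/s

First, find the maximum kinetic energy:
E_photon = hc/λ = 5.9493 eV
KE_max = E_photon - φ = 5.9493 - 1.93 = 4.0193 eV

Convert to Joules: KE_max = 4.0193 × 1.602×10⁻¹⁹ J = 6.4397e-19 J

Then use KE = ½mv² to find velocity:
v = √(2·KE/m) = √(2 × 6.4397e-19 J / 9.109e-31 kg)
v = 1.1891e+06 m/s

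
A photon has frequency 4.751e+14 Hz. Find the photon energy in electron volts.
1.9649 eV

Using E = hf:

E = hf = (6.626×10⁻³⁴ J·s)(4.751e+14 Hz)
E = 1.9649 eV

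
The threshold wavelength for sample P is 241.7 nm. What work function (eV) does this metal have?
5.13 eV

At the threshold wavelength, photon energy equals work function:
φ = hc/λ₀

Calculating:
φ = (6.626×10⁻³⁴ J·s)(3×10⁸ m/s) / (241.7×10⁻⁹ m)
φ = 5.13 eV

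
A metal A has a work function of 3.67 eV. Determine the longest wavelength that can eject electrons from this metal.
337.83 nm

The threshold wavelength is when the photon energy equals the work function:
hc/λ₀ = φ

Solving for λ₀:
λ₀ = hc/φ = (6.626×10⁻³⁴ J·s)(3×10⁸ m/s) / (3.67 eV × 1.602×10⁻¹⁹ J/eV)
λ₀ = 337.83 nm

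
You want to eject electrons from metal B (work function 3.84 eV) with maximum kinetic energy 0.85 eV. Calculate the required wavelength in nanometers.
264.36 nm

From Einstein's equation: KE_max = hc/λ - φ

Rearranging for λ:
hc/λ = KE_max + φ
λ = hc/(KE_max + φ)

Required photon energy:
E_photon = KE_max + φ = 0.85 + 3.84 = 4.69 eV

Required wavelength:
λ = hc/E_photon = (6.626×10⁻³⁴)(3×10⁸) / (4.69 × 1.602×10⁻¹⁹)
λ = 264.36 nm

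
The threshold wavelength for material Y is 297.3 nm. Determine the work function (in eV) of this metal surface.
4.17 eV

At the threshold wavelength, photon energy equals work function:
φ = hc/λ₀

Calculating:
φ = (6.626×10⁻³⁴ J·s)(3×10⁸ m/s) / (297.3×10⁻⁹ m)
φ = 4.17 eV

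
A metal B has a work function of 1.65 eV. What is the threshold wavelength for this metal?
751.42 nm

The threshold wavelength is when the photon energy equals the work function:
hc/λ₀ = φ

Solving for λ₀:
λ₀ = hc/φ = (6.626×10⁻³⁴ J·s)(3×10⁸ m/s) / (1.65 eV × 1.602×10⁻¹⁹ J/eV)
λ₀ = 751.42 nm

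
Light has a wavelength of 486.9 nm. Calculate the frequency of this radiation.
6.1572e+14 Hz

Using the wave equation: c = fλ

Solving for frequency:
f = c/λ = (3×10⁸ m/s) / (486.9×10⁻⁹ m)
f = 6.1572e+14 Hz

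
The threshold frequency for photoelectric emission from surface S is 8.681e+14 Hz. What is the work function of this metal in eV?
3.59 eV

At the threshold frequency, photon energy equals work function:
φ = hf₀

Calculating:
φ = (6.626×10⁻³⁴ J·s)(8.681e+14 Hz)
φ = 3.59 eV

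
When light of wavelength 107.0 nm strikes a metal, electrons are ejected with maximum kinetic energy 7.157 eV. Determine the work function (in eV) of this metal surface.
4.43 eV

From Einstein's photoelectric equation: KE_max = hf - φ = hc/λ - φ

Rearranging for φ:
φ = hc/λ - KE_max

Calculate photon energy:
E_photon = hc/λ = 11.5873 eV

Therefore:
φ = 11.5873 - 7.157 = 4.43 eV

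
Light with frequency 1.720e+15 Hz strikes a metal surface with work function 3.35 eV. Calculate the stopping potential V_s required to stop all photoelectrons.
3.7633 V

The stopping potential V_s satisfies: eV_s = KE_max

First, find KE_max using Einstein's equation:
E_photon = hf = (6.626×10⁻³⁴ J·s)(1.720e+15 Hz) = 7.1133 eV
KE_max = E_photon - φ = 7.1133 - 3.35 = 3.7633 eV

Since eV_s = KE_max:
V_s = KE_max/e = 3.7633 V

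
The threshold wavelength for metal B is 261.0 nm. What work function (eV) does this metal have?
4.75 eV

At the threshold wavelength, photon energy equals work function:
φ = hc/λ₀

Calculating:
φ = (6.626×10⁻³⁴ J·s)(3×10⁸ m/s) / (261.0×10⁻⁹ m)
φ = 4.75 eV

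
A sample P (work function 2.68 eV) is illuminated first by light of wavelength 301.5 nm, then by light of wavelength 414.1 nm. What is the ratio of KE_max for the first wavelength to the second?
4.5604

Using Einstein's equation: KE_max = hc/λ - φ

For λ₁ = 301.5 nm:
E₁ = hc/λ₁ = 4.1122 eV
KE₁ = E₁ - φ = 4.1122 - 2.68 = 1.4322 eV

For λ₂ = 414.1 nm:
E₂ = hc/λ₂ = 2.9941 eV
KE₂ = E₂ - φ = 2.9941 - 2.68 = 0.3141 eV

Ratio: KE₁/KE₂ = 1.4322/0.3141 = 4.5604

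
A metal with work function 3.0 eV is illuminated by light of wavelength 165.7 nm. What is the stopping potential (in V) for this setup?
4.4825 V

The stopping potential V_s satisfies: eV_s = KE_max

First, find KE_max using Einstein's equation:
E_photon = hc/λ = 7.4825 eV
KE_max = E_photon - φ = 7.4825 - 3.0 = 4.4825 eV

Since eV_s = KE_max:
V_s = KE_max/e = 4.4825 V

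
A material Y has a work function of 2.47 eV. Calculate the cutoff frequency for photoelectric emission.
5.9724e+14 Hz

The threshold frequency is when the photon energy equals the work function:
hf₀ = φ

Solving for f₀:
f₀ = φ/h = (2.47 eV × 1.602×10⁻¹⁹ J/eV) / (6.626×10⁻³⁴ J·s)
f₀ = 5.9724e+14 Hz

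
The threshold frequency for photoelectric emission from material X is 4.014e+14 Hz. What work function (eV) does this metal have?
1.66 eV

At the threshold frequency, photon energy equals work function:
φ = hf₀

Calculating:
φ = (6.626×10⁻³⁴ J·s)(4.014e+14 Hz)
φ = 1.66 eV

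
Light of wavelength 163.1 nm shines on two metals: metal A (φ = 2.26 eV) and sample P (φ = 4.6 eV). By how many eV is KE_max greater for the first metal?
2.3400 eV

Using KE_max = hc/λ - φ for each metal:

Photon energy: E = hc/λ = 7.6017 eV

For metal A (φ₁ = 2.26 eV):
KE₁ = E - φ₁ = 7.6017 - 2.26 = 5.3417 eV

For sample P (φ₂ = 4.6 eV):
KE₂ = E - φ₂ = 7.6017 - 4.6 = 3.0017 eV

Difference:
ΔKE = KE₁ - KE₂ = 5.3417 - 3.0017 = 2.3400 eV

Note: The difference equals the difference in work functions: 4.6 - 2.26 = 2.34 eV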